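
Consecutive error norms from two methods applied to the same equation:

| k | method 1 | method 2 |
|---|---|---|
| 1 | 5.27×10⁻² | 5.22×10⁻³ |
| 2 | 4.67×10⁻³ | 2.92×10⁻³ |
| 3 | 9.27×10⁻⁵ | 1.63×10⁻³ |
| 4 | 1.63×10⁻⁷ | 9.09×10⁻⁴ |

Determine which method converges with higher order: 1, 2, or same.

1

Method 1: p ≈ ln(1.63×10⁻⁷/9.27×10⁻⁵)/ln(9.27×10⁻⁵/4.67×10⁻³) ≈ 1.62.
Method 2: p ≈ ln(9.09×10⁻⁴/1.63×10⁻³)/ln(1.63×10⁻³/2.92×10⁻³) ≈ 1.00.
Method 1 has the higher order (≈1.6 vs ≈1.0).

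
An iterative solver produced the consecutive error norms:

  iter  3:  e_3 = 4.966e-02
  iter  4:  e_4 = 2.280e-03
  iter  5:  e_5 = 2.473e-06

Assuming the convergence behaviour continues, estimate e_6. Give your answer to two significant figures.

6.7e-13

First estimate the order: p ≈ ln(e_5/e_4) / ln(e_4/e_3) = ln(2.473e-06/2.280e-03)/ln(2.280e-03/4.966e-02) = ln(0.00108465)/ln(0.0459122) ≈ 2.2157.
Then e_6 ≈ e_5·(e_5/e_4)^p = 2.473e-06·(0.00108465)^2.2157 = 2.473e-06·2.69831e-07 ≈ 6.673e-13.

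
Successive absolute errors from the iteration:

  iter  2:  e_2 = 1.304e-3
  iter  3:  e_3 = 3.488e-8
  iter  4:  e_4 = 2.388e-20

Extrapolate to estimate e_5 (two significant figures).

First estimate the order: p ≈ ln(e_4/e_3) / ln(e_3/e_2) = ln(2.388e-20/3.488e-8)/ln(3.488e-8/1.304e-3) = ln(6.84633e-13)/ln(2.67485e-05) ≈ 2.6603.
Then e_5 ≈ e_4·(e_4/e_3)^p = 2.388e-20·(6.84633e-13)^2.6603 = 2.388e-20·4.3518e-33 ≈ 1.039e-52.

1.0e-52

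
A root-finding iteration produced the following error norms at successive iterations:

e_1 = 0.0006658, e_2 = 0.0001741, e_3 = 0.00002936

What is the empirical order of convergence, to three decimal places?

p ≈ ln(e_3/e_2) / ln(e_2/e_1)
  = ln(0.00002936/0.0001741) / ln(0.0001741/0.0006658)
  = ln(0.168639) / ln(0.26149)
  = -1.779995 / -1.341359 ≈ 1.327009

1.327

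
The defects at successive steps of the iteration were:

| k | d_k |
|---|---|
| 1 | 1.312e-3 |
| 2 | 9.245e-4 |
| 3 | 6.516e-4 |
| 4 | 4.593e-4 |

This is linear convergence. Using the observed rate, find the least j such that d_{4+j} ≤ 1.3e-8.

30

Rate ρ ≈ d_4/d_3 = 4.593e-4/6.516e-4 = 0.7049.
After j more steps, d_{4+j} ≈ 4.593e-4·ρ^j; need ρ^j ≤ 1.3e-8/4.593e-4 = 2.83039e-05.
j ≥ ln(2.83039e-05)/ln(0.7049) = -10.4725/-0.34970 = 29.947.
So 30 more iterations are needed.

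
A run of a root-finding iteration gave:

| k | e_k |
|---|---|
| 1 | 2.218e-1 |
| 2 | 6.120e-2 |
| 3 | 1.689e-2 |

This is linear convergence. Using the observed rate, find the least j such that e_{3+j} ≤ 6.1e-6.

7

Rate ρ ≈ e_3/e_2 = 1.689e-2/6.120e-2 = 0.2760.
After j more steps, e_{3+j} ≈ 1.689e-2·ρ^j; need ρ^j ≤ 6.1e-6/1.689e-2 = 0.00036116.
j ≥ ln(0.00036116)/ln(0.2760) = -7.9262/-1.28735 = 6.157.
So 7 more iterations are needed.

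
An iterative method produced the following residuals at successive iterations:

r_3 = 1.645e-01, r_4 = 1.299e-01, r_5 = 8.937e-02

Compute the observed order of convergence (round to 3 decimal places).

p ≈ ln(r_5/r_4) / ln(r_4/r_3)
  = ln(8.937e-02/1.299e-01) / ln(1.299e-01/1.645e-01)
  = ln(0.687991) / ln(0.789666)
  = -0.373980 / -0.236145 ≈ 1.583688

1.584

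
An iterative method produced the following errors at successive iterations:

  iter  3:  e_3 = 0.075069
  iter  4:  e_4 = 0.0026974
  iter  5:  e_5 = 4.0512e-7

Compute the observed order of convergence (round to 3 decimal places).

2.647

p ≈ ln(e_5/e_4) / ln(e_4/e_3)
  = ln(4.0512e-7/0.0026974) / ln(0.0026974/0.075069)
  = ln(0.000150189) / ln(0.0359323)
  = -8.803616 / -3.326119 ≈ 2.646813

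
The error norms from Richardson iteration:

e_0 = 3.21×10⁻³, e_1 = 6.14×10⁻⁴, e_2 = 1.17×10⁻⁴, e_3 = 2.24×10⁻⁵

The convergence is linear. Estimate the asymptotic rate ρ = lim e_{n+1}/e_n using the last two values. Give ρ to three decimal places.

ρ ≈ e_3/e_2 = 2.24×10⁻⁵/1.17×10⁻⁴ = 0.19145

0.191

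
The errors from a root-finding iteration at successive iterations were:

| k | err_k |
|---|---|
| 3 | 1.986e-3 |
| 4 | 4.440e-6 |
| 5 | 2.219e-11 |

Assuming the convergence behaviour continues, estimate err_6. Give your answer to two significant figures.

First estimate the order: p ≈ ln(err_5/err_4) / ln(err_4/err_3) = ln(2.219e-11/4.440e-6)/ln(4.440e-6/1.986e-3) = ln(4.99775e-06)/ln(0.00223565) ≈ 2.0000.
Then err_6 ≈ err_5·(err_5/err_4)^p = 2.219e-11·(4.99775e-06)^2.0000 = 2.219e-11·2.49775e-11 ≈ 5.543e-22.

5.5e-22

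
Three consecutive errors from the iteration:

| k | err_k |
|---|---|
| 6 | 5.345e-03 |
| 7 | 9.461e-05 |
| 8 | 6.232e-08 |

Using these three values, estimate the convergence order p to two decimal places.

p ≈ ln(err_8/err_7) / ln(err_7/err_6)
  = ln(6.232e-08/9.461e-05) / ln(9.461e-05/5.345e-03)
  = ln(0.000658704) / ln(0.0177007)
  = -7.32524 / -4.03415 ≈ 1.81581

1.82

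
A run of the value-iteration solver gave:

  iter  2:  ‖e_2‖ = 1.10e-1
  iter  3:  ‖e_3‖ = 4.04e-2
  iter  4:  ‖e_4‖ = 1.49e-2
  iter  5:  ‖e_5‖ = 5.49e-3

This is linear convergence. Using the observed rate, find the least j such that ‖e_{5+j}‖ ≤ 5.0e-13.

24

Rate ρ ≈ ‖e_5‖/‖e_4‖ = 5.49e-3/1.49e-2 = 0.3685.
After j more steps, ‖e_{5+j}‖ ≈ 5.49e-3·ρ^j; need ρ^j ≤ 5.0e-13/5.49e-3 = 9.10747e-11.
j ≥ ln(9.10747e-11)/ln(0.3685) = -23.1193/-0.99831 = 23.158.
So 24 more iterations are needed.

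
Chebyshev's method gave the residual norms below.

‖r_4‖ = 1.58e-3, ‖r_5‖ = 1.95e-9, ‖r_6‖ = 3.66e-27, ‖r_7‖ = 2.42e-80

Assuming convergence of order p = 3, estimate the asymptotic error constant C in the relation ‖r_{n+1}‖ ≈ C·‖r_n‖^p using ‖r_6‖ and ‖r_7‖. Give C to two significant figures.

0.49

C ≈ ‖r_7‖ / ‖r_6‖^3
  = 2.42e-80 / (3.66e-27)^3
  = 2.42e-80 / 4.90279e-80 ≈ 0.4936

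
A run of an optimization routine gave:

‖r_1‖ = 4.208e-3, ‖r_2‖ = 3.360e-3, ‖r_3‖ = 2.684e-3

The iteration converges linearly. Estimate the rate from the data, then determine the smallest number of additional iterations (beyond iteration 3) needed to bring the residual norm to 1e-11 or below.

87

Rate ρ ≈ ‖r_3‖/‖r_2‖ = 2.684e-3/3.360e-3 = 0.7988.
After j more steps, ‖r_{3+j}‖ ≈ 2.684e-3·ρ^j; need ρ^j ≤ 1e-11/2.684e-3 = 3.72578e-09.
j ≥ ln(3.72578e-09)/ln(0.7988) = -19.4080/-0.22464 = 86.396.
So 87 more iterations are needed.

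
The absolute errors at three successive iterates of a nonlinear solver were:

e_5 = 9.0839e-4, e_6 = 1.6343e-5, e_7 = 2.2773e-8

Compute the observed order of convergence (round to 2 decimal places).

1.64

p ≈ ln(e_7/e_6) / ln(e_6/e_5)
  = ln(2.2773e-8/1.6343e-5) / ln(1.6343e-5/9.0839e-4)
  = ln(0.00139344) / ln(0.0179912)
  = -6.57598 / -4.01787 ≈ 1.63668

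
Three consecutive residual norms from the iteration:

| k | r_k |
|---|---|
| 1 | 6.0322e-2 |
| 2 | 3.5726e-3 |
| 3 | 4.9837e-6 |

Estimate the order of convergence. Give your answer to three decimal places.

p ≈ ln(r_3/r_2) / ln(r_2/r_1)
  = ln(4.9837e-6/3.5726e-3) / ln(3.5726e-3/6.0322e-2)
  = ln(0.00139498) / ln(0.0592255)
  = -6.574875 / -2.826403 ≈ 2.326234

2.326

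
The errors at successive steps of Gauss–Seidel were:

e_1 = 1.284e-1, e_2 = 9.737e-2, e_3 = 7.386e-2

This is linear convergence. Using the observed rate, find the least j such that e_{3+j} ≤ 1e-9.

Rate ρ ≈ e_3/e_2 = 7.386e-2/9.737e-2 = 0.7585.
After j more steps, e_{3+j} ≈ 7.386e-2·ρ^j; need ρ^j ≤ 1e-9/7.386e-2 = 1.35391e-08.
j ≥ ln(1.35391e-08)/ln(0.7585) = -18.1177/-0.27641 = 65.546.
So 66 more iterations are needed.

66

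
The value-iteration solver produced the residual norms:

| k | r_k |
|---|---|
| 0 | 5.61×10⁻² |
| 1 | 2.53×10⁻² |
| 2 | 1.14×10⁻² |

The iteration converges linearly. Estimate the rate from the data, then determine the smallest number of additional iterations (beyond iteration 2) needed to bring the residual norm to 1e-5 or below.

9

Rate ρ ≈ r_2/r_1 = 1.14×10⁻²/2.53×10⁻² = 0.4506.
After j more steps, r_{2+j} ≈ 1.14×10⁻²·ρ^j; need ρ^j ≤ 1e-5/1.14×10⁻² = 0.000877193.
j ≥ ln(0.000877193)/ln(0.4506) = -7.0388/-0.79718 = 8.830.
So 9 more iterations are needed.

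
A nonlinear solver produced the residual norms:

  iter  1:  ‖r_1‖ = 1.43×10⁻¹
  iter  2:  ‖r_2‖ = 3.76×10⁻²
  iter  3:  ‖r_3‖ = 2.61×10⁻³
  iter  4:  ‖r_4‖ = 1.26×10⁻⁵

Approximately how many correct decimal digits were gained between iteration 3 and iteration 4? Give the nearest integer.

Digits gained ≈ log₁₀(‖r_3‖/‖r_4‖) = log₁₀(2.61×10⁻³/1.26×10⁻⁵) = log₁₀(207.143) ≈ 2.316.

2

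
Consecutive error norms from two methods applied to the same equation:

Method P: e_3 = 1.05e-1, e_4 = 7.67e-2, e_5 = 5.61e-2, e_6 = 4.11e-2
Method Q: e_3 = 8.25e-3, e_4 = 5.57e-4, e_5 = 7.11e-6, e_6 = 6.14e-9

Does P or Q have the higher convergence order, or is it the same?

Method P: p ≈ ln(4.11e-2/5.61e-2)/ln(5.61e-2/7.67e-2) ≈ 0.99.
Method Q: p ≈ ln(6.14e-9/7.11e-6)/ln(7.11e-6/5.57e-4) ≈ 1.62.
Method Q has the higher order (≈1.6 vs ≈1.0).

Q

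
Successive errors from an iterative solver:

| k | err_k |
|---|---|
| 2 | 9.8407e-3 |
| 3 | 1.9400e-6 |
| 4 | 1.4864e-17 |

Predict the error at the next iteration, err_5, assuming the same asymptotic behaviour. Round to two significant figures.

6.7e-51

First estimate the order: p ≈ ln(err_4/err_3) / ln(err_3/err_2) = ln(1.4864e-17/1.9400e-6)/ln(1.9400e-6/9.8407e-3) = ln(7.66186e-12)/ln(0.00019714) ≈ 3.0000.
Then err_5 ≈ err_4·(err_4/err_3)^p = 1.4864e-17·(7.66186e-12)^3.0000 = 1.4864e-17·4.49783e-34 ≈ 6.686e-51.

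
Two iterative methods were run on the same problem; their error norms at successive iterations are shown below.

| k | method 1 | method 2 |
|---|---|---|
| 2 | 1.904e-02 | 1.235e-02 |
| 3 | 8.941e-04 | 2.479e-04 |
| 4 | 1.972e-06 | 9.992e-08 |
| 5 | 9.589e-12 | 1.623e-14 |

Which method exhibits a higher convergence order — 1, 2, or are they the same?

same

Method 1: p ≈ ln(9.589e-12/1.972e-06)/ln(1.972e-06/8.941e-04) ≈ 2.00.
Method 2: p ≈ ln(1.623e-14/9.992e-08)/ln(9.992e-08/2.479e-04) ≈ 2.00.
Both orders ≈ 2.0 — effectively the same.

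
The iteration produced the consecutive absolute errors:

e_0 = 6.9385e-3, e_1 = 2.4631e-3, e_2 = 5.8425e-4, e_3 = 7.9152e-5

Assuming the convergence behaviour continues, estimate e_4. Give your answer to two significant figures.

First estimate the order: p ≈ ln(e_3/e_2) / ln(e_2/e_1) = ln(7.9152e-5/5.8425e-4)/ln(5.8425e-4/2.4631e-3) = ln(0.135476)/ln(0.237201) ≈ 1.3893.
Then e_4 ≈ e_3·(e_3/e_2)^p = 7.9152e-5·(0.135476)^1.3893 = 7.9152e-5·0.0622152 ≈ 4.924e-06.

4.9e-6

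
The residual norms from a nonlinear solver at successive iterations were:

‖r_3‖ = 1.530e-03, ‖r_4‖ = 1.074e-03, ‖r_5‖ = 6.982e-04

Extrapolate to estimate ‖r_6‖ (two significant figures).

First estimate the order: p ≈ ln(‖r_5‖/‖r_4‖) / ln(‖r_4‖/‖r_3‖) = ln(6.982e-04/1.074e-03)/ln(1.074e-03/1.530e-03) = ln(0.650093)/ln(0.701961) ≈ 1.2169.
Then ‖r_6‖ ≈ ‖r_5‖·(‖r_5‖/‖r_4‖)^p = 6.982e-04·(0.650093)^1.2169 = 6.982e-04·0.59212 ≈ 0.0004134.

4.1e-4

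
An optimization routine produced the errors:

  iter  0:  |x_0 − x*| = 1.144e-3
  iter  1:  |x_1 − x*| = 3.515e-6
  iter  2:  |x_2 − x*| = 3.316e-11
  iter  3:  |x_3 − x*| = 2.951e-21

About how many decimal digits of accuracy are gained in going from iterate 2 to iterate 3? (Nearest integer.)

10

Digits gained ≈ log₁₀(|x_2 − x*|/|x_3 − x*|) = log₁₀(3.316e-11/2.951e-21) = log₁₀(1.12369e+10) ≈ 10.051.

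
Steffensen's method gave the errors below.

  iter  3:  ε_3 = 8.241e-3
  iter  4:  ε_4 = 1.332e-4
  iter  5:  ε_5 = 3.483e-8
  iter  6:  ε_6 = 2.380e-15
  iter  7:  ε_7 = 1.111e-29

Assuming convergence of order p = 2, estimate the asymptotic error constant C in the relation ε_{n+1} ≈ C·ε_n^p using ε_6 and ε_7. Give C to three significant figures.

1.96

C ≈ ε_7 / ε_6^2
  = 1.111e-29 / (2.380e-15)^2
  = 1.111e-29 / 5.6644e-30 ≈ 1.9614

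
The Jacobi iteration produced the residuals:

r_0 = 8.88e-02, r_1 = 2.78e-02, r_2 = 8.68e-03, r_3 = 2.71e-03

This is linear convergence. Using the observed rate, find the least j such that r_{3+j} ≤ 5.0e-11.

16

Rate ρ ≈ r_3/r_2 = 2.71e-03/8.68e-03 = 0.3122.
After j more steps, r_{3+j} ≈ 2.71e-03·ρ^j; need ρ^j ≤ 5.0e-11/2.71e-03 = 1.84502e-08.
j ≥ ln(1.84502e-08)/ln(0.3122) = -17.8082/-1.16411 = 15.298.
So 16 more iterations are needed.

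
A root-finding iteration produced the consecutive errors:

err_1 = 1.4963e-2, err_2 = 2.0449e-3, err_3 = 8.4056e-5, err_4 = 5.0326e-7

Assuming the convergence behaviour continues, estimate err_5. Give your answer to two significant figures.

First estimate the order: p ≈ ln(err_4/err_3) / ln(err_3/err_2) = ln(5.0326e-7/8.4056e-5)/ln(8.4056e-5/2.0449e-3) = ln(0.0059872)/ln(0.0411052) ≈ 1.6036.
Then err_5 ≈ err_4·(err_4/err_3)^p = 5.0326e-7·(0.0059872)^1.6036 = 5.0326e-7·0.000272619 ≈ 1.372e-10.

1.4e-10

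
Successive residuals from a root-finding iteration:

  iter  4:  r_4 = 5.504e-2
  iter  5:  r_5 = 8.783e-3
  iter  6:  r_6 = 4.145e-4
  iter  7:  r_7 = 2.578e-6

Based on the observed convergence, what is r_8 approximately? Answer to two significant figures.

First estimate the order: p ≈ ln(r_7/r_6) / ln(r_6/r_5) = ln(2.578e-6/4.145e-4)/ln(4.145e-4/8.783e-3) = ln(0.00621954)/ln(0.0471934) ≈ 1.6637.
Then r_8 ≈ r_7·(r_7/r_6)^p = 2.578e-6·(0.00621954)^1.6637 = 2.578e-6·0.000213538 ≈ 5.505e-10.

5.5e-10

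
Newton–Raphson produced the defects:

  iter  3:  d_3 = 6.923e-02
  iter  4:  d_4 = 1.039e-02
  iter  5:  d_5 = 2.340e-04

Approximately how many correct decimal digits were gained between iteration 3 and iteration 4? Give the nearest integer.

1

Digits gained ≈ log₁₀(d_3/d_4) = log₁₀(6.923e-02/1.039e-02) = log₁₀(6.66314) ≈ 0.824.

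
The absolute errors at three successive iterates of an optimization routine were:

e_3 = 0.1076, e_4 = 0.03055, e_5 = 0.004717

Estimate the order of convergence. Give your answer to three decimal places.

p ≈ ln(e_5/e_4) / ln(e_4/e_3)
  = ln(0.004717/0.03055) / ln(0.03055/0.1076)
  = ln(0.154403) / ln(0.283922)
  = -1.868189 / -1.259056 ≈ 1.483801

1.484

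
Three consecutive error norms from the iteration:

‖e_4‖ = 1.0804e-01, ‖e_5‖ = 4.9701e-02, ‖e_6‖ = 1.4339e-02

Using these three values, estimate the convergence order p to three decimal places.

p ≈ ln(‖e_6‖/‖e_5‖) / ln(‖e_5‖/‖e_4‖)
  = ln(1.4339e-02/4.9701e-02) / ln(4.9701e-02/1.0804e-01)
  = ln(0.288505) / ln(0.460024)
  = -1.243043 / -0.776477 ≈ 1.600875

1.601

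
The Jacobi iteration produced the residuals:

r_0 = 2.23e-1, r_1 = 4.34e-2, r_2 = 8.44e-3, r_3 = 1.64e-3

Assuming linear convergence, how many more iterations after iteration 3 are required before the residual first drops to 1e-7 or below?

6

Rate ρ ≈ r_3/r_2 = 1.64e-3/8.44e-3 = 0.1943.
After j more steps, r_{3+j} ≈ 1.64e-3·ρ^j; need ρ^j ≤ 1e-7/1.64e-3 = 6.09756e-05.
j ≥ ln(6.09756e-05)/ln(0.1943) = -9.7050/-1.63835 = 5.924.
So 6 more iterations are needed.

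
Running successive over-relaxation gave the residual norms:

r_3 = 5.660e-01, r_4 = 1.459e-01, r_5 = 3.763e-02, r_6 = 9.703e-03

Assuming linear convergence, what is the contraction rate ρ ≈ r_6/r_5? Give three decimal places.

0.258

ρ ≈ r_6/r_5 = 9.703e-03/3.763e-02 = 0.25785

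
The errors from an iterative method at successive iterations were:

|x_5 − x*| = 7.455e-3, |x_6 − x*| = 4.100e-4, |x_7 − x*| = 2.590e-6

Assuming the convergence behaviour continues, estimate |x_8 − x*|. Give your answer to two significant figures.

First estimate the order: p ≈ ln(|x_7 − x*|/|x_6 − x*|) / ln(|x_6 − x*|/|x_5 − x*|) = ln(2.590e-6/4.100e-4)/ln(4.100e-4/7.455e-3) = ln(0.00631707)/ln(0.0549966) ≈ 1.7461.
Then |x_8 − x*| ≈ |x_7 − x*|·(|x_7 − x*|/|x_6 − x*|)^p = 2.590e-6·(0.00631707)^1.7461 = 2.590e-6·0.000144371 ≈ 3.739e-10.

3.7e-10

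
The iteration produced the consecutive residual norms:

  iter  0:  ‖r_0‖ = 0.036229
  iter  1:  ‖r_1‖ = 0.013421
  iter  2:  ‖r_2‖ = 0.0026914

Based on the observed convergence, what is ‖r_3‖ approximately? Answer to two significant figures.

First estimate the order: p ≈ ln(‖r_2‖/‖r_1‖) / ln(‖r_1‖/‖r_0‖) = ln(0.0026914/0.013421)/ln(0.013421/0.036229) = ln(0.200536)/ln(0.370449) ≈ 1.6180.
Then ‖r_3‖ ≈ ‖r_2‖·(‖r_2‖/‖r_1‖)^p = 0.0026914·(0.200536)^1.6180 = 0.0026914·0.0742929 ≈ 0.0002.

2.0e-4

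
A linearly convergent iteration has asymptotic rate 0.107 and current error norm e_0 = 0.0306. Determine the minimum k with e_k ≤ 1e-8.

After k steps, e_k ≈ 0.0306·0.107^k.
Need 0.107^k ≤ 1e-8/0.0306 = 3.26797e-07.
k ≥ ln(3.26797e-07)/ln(0.107) = -14.9339/-2.23493 = 6.682.
Smallest integer k = 7.

7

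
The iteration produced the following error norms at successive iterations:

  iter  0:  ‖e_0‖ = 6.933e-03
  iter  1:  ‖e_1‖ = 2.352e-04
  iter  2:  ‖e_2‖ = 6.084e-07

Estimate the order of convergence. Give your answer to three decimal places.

1.761

p ≈ ln(‖e_2‖/‖e_1‖) / ln(‖e_1‖/‖e_0‖)
  = ln(6.084e-07/2.352e-04) / ln(2.352e-04/6.933e-03)
  = ln(0.00258673) / ln(0.0339247)
  = -5.957361 / -3.383612 ≈ 1.760651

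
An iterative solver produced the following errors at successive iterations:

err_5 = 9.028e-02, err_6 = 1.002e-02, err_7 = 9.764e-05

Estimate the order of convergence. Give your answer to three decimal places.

p ≈ ln(err_7/err_6) / ln(err_6/err_5)
  = ln(9.764e-05/1.002e-02) / ln(1.002e-02/9.028e-02)
  = ln(0.00974451) / ln(0.110988)
  = -4.631051 / -2.198333 ≈ 2.106619

2.107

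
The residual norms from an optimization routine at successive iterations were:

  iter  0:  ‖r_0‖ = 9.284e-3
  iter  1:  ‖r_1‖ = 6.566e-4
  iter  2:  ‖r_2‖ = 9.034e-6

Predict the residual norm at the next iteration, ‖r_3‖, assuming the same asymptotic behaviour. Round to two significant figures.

First estimate the order: p ≈ ln(‖r_2‖/‖r_1‖) / ln(‖r_1‖/‖r_0‖) = ln(9.034e-6/6.566e-4)/ln(6.566e-4/9.284e-3) = ln(0.0137588)/ln(0.0707238) ≈ 1.6180.
Then ‖r_3‖ ≈ ‖r_2‖·(‖r_2‖/‖r_1‖)^p = 9.034e-6·(0.0137588)^1.6180 = 9.034e-6·0.000973248 ≈ 8.792e-09.

8.8e-9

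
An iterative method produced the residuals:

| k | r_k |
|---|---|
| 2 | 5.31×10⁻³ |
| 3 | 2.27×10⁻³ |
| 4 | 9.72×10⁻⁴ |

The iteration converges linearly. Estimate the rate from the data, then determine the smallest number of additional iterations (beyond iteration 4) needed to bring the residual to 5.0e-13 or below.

26

Rate ρ ≈ r_4/r_3 = 9.72×10⁻⁴/2.27×10⁻³ = 0.4282.
After j more steps, r_{4+j} ≈ 9.72×10⁻⁴·ρ^j; need ρ^j ≤ 5.0e-13/9.72×10⁻⁴ = 5.14403e-10.
j ≥ ln(5.14403e-10)/ln(0.4282) = -21.3880/-0.84816 = 25.217.
So 26 more iterations are needed.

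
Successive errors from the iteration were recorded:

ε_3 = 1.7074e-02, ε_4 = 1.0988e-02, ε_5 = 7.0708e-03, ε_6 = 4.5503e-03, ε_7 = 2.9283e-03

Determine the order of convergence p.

1

Consecutive ratios: ε_7/ε_6 = 2.9283e-03/4.5503e-03 = 0.64354, ε_6/ε_5 = 4.5503e-03/7.0708e-03 = 0.643534.
p ≈ ln(0.64354)/ln(0.643534) = -0.4408/-0.4408 ≈ 1.00.
So the convergence is linear (order 1).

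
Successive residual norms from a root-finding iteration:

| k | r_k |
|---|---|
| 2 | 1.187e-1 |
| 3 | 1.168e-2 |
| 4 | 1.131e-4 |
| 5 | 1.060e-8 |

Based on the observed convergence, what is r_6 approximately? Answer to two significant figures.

9.3e-17

First estimate the order: p ≈ ln(r_5/r_4) / ln(r_4/r_3) = ln(1.060e-8/1.131e-4)/ln(1.131e-4/1.168e-2) = ln(9.37224e-05)/ln(0.00968322) ≈ 2.0001.
Then r_6 ≈ r_5·(r_5/r_4)^p = 1.060e-8·(9.37224e-05)^2.0001 = 1.060e-8·8.77574e-09 ≈ 9.302e-17.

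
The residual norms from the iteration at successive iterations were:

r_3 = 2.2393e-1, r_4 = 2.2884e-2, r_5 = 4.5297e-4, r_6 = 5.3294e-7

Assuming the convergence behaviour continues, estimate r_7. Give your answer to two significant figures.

First estimate the order: p ≈ ln(r_6/r_5) / ln(r_5/r_4) = ln(5.3294e-7/4.5297e-4)/ln(4.5297e-4/2.2884e-2) = ln(0.00117655)/ln(0.0197942) ≈ 1.7197.
Then r_7 ≈ r_6·(r_6/r_5)^p = 5.3294e-7·(0.00117655)^1.7197 = 5.3294e-7·9.16914e-06 ≈ 4.887e-12.

4.9e-12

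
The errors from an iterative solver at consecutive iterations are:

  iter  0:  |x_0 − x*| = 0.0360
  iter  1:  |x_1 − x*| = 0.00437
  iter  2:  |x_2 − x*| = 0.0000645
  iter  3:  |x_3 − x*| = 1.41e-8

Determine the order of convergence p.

Consecutive ratios: |x_3 − x*|/|x_2 − x*| = 1.41e-8/0.0000645 = 0.000218605, |x_2 − x*|/|x_1 − x*| = 0.0000645/0.00437 = 0.0147597.
p ≈ ln(0.000218605)/ln(0.0147597) = -8.4282/-4.2159 ≈ 2.00.
So the convergence is quadratic (order 2).

2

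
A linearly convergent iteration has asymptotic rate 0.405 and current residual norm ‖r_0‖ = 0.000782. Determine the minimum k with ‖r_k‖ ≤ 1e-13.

After k steps, ‖r_k‖ ≈ 0.000782·0.405^k.
Need 0.405^k ≤ 1e-13/0.000782 = 1.27877e-10.
k ≥ ln(1.27877e-10)/ln(0.405) = -22.7800/-0.90387 = 25.203.
Smallest integer k = 26.

26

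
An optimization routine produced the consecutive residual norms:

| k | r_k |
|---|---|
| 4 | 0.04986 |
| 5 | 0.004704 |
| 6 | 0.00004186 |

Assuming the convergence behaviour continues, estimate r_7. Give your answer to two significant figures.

3.3e-9

First estimate the order: p ≈ ln(r_6/r_5) / ln(r_5/r_4) = ln(0.00004186/0.004704)/ln(0.004704/0.04986) = ln(0.00889881)/ln(0.0943442) ≈ 2.0001.
Then r_7 ≈ r_6·(r_6/r_5)^p = 0.00004186·(0.00889881)^2.0001 = 0.00004186·7.91514e-05 ≈ 3.313e-09.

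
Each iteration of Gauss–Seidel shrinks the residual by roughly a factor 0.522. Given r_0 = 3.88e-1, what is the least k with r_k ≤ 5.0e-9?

After k steps, r_k ≈ 3.88e-1·0.522^k.
Need 0.522^k ≤ 5.0e-9/3.88e-1 = 1.28866e-08.
k ≥ ln(1.28866e-08)/ln(0.522) = -18.1671/-0.65009 = 27.946.
Smallest integer k = 28.

28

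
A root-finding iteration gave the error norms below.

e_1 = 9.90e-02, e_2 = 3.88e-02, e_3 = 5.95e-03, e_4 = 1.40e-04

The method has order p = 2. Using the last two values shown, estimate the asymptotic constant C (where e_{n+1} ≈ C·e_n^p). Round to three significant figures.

C ≈ e_4 / e_3^2
  = 1.40e-04 / (5.95e-03)^2
  = 1.40e-04 / 3.54025e-05 ≈ 3.9545

3.95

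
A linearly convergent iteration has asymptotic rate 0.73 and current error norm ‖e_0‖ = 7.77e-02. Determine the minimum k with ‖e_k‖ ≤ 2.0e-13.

After k steps, ‖e_k‖ ≈ 7.77e-02·0.73^k.
Need 0.73^k ≤ 2.0e-13/7.77e-02 = 2.574e-12.
k ≥ ln(2.574e-12)/ln(0.73) = -26.6856/-0.31471 = 84.794.
Smallest integer k = 85.

85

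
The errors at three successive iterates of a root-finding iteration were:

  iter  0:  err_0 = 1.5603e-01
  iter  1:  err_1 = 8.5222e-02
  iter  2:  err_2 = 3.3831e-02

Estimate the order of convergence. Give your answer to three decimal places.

1.528

p ≈ ln(err_2/err_1) / ln(err_1/err_0)
  = ln(3.3831e-02/8.5222e-02) / ln(8.5222e-02/1.5603e-01)
  = ln(0.396975) / ln(0.54619)
  = -0.923882 / -0.604788 ≈ 1.527613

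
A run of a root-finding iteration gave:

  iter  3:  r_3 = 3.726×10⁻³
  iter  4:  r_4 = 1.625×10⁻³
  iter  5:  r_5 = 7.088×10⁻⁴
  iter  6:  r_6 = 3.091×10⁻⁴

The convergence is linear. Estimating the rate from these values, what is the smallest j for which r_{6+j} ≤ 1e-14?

Rate ρ ≈ r_6/r_5 = 3.091×10⁻⁴/7.088×10⁻⁴ = 0.4361.
After j more steps, r_{6+j} ≈ 3.091×10⁻⁴·ρ^j; need ρ^j ≤ 1e-14/3.091×10⁻⁴ = 3.2352e-11.
j ≥ ln(3.2352e-11)/ln(0.4361) = -24.1543/-0.82988 = 29.106.
So 30 more iterations are needed.

30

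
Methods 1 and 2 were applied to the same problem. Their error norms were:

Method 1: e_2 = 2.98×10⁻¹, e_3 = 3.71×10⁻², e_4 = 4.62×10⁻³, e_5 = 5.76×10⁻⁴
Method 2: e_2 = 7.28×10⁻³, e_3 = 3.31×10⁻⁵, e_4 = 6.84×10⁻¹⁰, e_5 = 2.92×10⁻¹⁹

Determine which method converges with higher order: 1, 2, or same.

2

Method 1: p ≈ ln(5.76×10⁻⁴/4.62×10⁻³)/ln(4.62×10⁻³/3.71×10⁻²) ≈ 1.00.
Method 2: p ≈ ln(2.92×10⁻¹⁹/6.84×10⁻¹⁰)/ln(6.84×10⁻¹⁰/3.31×10⁻⁵) ≈ 2.00.
Method 2 has the higher order (≈2.0 vs ≈1.0).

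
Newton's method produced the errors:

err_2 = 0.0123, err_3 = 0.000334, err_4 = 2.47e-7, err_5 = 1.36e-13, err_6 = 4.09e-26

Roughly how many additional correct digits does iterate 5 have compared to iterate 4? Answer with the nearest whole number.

6

Digits gained ≈ log₁₀(err_4/err_5) = log₁₀(2.47e-7/1.36e-13) = log₁₀(1.81618e+06) ≈ 6.259.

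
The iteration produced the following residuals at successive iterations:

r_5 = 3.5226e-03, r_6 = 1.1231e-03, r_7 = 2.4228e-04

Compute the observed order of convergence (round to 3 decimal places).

1.342

p ≈ ln(r_7/r_6) / ln(r_6/r_5)
  = ln(2.4228e-04/1.1231e-03) / ln(1.1231e-03/3.5226e-03)
  = ln(0.215724) / ln(0.318827)
  = -1.533755 / -1.143107 ≈ 1.341742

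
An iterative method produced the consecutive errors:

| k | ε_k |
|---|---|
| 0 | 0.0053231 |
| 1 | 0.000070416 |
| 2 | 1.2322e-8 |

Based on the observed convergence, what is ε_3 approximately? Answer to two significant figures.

3.8e-16

First estimate the order: p ≈ ln(ε_2/ε_1) / ln(ε_1/ε_0) = ln(1.2322e-8/0.000070416)/ln(0.000070416/0.0053231) = ln(0.000174989)/ln(0.0132284) ≈ 2.0000.
Then ε_3 ≈ ε_2·(ε_2/ε_1)^p = 1.2322e-8·(0.000174989)^2.0000 = 1.2322e-8·3.06212e-08 ≈ 3.773e-16.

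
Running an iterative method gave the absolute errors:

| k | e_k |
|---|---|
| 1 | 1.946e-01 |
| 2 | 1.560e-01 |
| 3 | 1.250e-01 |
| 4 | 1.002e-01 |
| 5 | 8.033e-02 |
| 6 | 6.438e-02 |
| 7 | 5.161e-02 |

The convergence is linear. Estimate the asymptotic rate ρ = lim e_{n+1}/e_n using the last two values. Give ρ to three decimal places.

ρ ≈ e_7/e_6 = 5.161e-02/6.438e-02 = 0.80165

0.802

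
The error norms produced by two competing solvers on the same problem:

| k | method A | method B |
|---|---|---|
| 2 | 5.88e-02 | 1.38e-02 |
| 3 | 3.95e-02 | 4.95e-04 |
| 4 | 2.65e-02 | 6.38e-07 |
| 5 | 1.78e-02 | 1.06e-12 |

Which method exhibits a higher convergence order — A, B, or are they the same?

B

Method A: p ≈ ln(1.78e-02/2.65e-02)/ln(2.65e-02/3.95e-02) ≈ 1.00.
Method B: p ≈ ln(1.06e-12/6.38e-07)/ln(6.38e-07/4.95e-04) ≈ 2.00.
Method B has the higher order (≈2.0 vs ≈1.0).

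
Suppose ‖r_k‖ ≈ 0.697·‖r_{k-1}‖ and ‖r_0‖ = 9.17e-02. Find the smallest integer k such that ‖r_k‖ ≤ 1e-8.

After k steps, ‖r_k‖ ≈ 9.17e-02·0.697^k.
Need 0.697^k ≤ 1e-8/9.17e-02 = 1.09051e-07.
k ≥ ln(1.09051e-07)/ln(0.697) = -16.0315/-0.36097 = 44.412.
Smallest integer k = 45.

45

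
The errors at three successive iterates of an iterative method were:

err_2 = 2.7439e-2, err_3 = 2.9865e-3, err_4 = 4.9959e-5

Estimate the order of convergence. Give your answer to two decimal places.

p ≈ ln(err_4/err_3) / ln(err_3/err_2)
  = ln(4.9959e-5/2.9865e-3) / ln(2.9865e-3/2.7439e-2)
  = ln(0.0167283) / ln(0.108841)
  = -4.09065 / -2.21787 ≈ 1.84440

1.84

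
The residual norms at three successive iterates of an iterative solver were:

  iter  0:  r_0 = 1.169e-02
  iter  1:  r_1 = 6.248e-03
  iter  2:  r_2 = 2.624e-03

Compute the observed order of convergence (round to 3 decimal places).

1.385

p ≈ ln(r_2/r_1) / ln(r_1/r_0)
  = ln(2.624e-03/6.248e-03) / ln(6.248e-03/1.169e-02)
  = ln(0.419974) / ln(0.534474)
  = -0.867562 / -0.626472 ≈ 1.384838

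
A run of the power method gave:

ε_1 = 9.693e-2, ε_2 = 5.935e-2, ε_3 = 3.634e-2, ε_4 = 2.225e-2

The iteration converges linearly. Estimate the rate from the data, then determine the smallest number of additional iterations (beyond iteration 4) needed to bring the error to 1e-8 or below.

Rate ρ ≈ ε_4/ε_3 = 2.225e-2/3.634e-2 = 0.6123.
After j more steps, ε_{4+j} ≈ 2.225e-2·ρ^j; need ρ^j ≤ 1e-8/2.225e-2 = 4.49438e-07.
j ≥ ln(4.49438e-07)/ln(0.6123) = -14.6153/-0.49053 = 29.795.
So 30 more iterations are needed.

30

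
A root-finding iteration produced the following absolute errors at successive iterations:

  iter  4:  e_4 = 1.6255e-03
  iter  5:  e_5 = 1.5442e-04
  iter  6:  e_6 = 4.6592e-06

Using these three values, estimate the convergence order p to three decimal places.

1.487

p ≈ ln(e_6/e_5) / ln(e_5/e_4)
  = ln(4.6592e-06/1.5442e-04) / ln(1.5442e-04/1.6255e-03)
  = ln(0.0301723) / ln(0.0949985)
  = -3.500831 / -2.353894 ≈ 1.487251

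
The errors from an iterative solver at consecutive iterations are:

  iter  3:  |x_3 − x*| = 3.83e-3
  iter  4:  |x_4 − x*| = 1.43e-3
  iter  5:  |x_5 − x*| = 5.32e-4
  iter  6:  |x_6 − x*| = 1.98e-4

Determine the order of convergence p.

1

Consecutive ratios: |x_6 − x*|/|x_5 − x*| = 1.98e-4/5.32e-4 = 0.37218, |x_5 − x*|/|x_4 − x*| = 5.32e-4/1.43e-3 = 0.372028.
p ≈ ln(0.37218)/ln(0.372028) = -0.9884/-0.9888 ≈ 1.00.
So the convergence is linear (order 1).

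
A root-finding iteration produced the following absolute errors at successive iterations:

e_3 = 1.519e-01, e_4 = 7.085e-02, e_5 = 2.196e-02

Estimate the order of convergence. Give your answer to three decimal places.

1.536

p ≈ ln(e_5/e_4) / ln(e_4/e_3)
  = ln(2.196e-02/7.085e-02) / ln(7.085e-02/1.519e-01)
  = ln(0.309951) / ln(0.466425)
  = -1.171341 / -0.762658 ≈ 1.535867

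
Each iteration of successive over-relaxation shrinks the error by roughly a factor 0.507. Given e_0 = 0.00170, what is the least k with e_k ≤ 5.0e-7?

12

After k steps, e_k ≈ 0.00170·0.507^k.
Need 0.507^k ≤ 5.0e-7/0.00170 = 0.000294118.
k ≥ ln(0.000294118)/ln(0.507) = -8.1315/-0.67924 = 11.971.
Smallest integer k = 12.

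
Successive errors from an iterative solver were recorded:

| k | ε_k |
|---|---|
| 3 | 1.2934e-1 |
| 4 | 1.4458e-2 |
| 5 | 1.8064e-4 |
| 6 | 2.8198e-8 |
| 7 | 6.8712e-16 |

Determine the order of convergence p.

Consecutive ratios: ε_7/ε_6 = 6.8712e-16/2.8198e-8 = 2.43677e-08, ε_6/ε_5 = 2.8198e-8/1.8064e-4 = 0.000156101.
p ≈ ln(2.43677e-08)/ln(0.000156101) = -17.5300/-8.7650 ≈ 2.00.
So the convergence is quadratic (order 2).

2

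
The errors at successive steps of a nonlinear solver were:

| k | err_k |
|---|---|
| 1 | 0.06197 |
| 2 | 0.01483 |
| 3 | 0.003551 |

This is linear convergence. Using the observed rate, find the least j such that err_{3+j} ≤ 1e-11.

Rate ρ ≈ err_3/err_2 = 0.003551/0.01483 = 0.2394.
After j more steps, err_{3+j} ≈ 0.003551·ρ^j; need ρ^j ≤ 1e-11/0.003551 = 2.81611e-09.
j ≥ ln(2.81611e-09)/ln(0.2394) = -19.6879/-1.42962 = 13.771.
So 14 more iterations are needed.

14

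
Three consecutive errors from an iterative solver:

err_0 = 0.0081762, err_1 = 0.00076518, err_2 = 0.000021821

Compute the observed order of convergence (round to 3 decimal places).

1.502

p ≈ ln(err_2/err_1) / ln(err_1/err_0)
  = ln(0.000021821/0.00076518) / ln(0.00076518/0.0081762)
  = ln(0.0285175) / ln(0.0935863)
  = -3.557237 / -2.368871 ≈ 1.501659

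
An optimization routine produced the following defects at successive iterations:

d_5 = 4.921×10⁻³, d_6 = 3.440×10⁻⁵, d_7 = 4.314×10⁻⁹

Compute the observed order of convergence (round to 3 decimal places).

1.810

p ≈ ln(d_7/d_6) / ln(d_6/d_5)
  = ln(4.314×10⁻⁹/3.440×10⁻⁵) / ln(3.440×10⁻⁵/4.921×10⁻³)
  = ln(0.000125407) / ln(0.00699045)
  = -8.983946 / -4.963210 ≈ 1.810108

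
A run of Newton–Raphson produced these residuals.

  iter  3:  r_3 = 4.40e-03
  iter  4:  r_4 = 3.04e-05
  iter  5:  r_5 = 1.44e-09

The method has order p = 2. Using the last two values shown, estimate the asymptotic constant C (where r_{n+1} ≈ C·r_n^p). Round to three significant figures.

1.56

C ≈ r_5 / r_4^2
  = 1.44e-09 / (3.04e-05)^2
  = 1.44e-09 / 9.2416e-10 ≈ 1.5582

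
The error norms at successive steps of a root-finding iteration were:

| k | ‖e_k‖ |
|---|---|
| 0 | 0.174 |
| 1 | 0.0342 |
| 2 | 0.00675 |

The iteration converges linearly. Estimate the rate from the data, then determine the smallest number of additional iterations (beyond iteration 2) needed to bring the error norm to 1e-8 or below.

Rate ρ ≈ ‖e_2‖/‖e_1‖ = 0.00675/0.0342 = 0.1974.
After j more steps, ‖e_{2+j}‖ ≈ 0.00675·ρ^j; need ρ^j ≤ 1e-8/0.00675 = 1.48148e-06.
j ≥ ln(1.48148e-06)/ln(0.1974) = -13.4225/-1.62252 = 8.273.
So 9 more iterations are needed.

9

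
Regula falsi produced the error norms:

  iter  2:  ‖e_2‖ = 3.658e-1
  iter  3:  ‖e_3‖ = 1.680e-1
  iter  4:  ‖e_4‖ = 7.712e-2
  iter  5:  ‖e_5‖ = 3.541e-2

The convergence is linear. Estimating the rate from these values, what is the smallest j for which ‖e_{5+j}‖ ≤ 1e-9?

Rate ρ ≈ ‖e_5‖/‖e_4‖ = 3.541e-2/7.712e-2 = 0.4592.
After j more steps, ‖e_{5+j}‖ ≈ 3.541e-2·ρ^j; need ρ^j ≤ 1e-9/3.541e-2 = 2.82406e-08.
j ≥ ln(2.82406e-08)/ln(0.4592) = -17.3825/-0.77827 = 22.335.
So 23 more iterations are needed.

23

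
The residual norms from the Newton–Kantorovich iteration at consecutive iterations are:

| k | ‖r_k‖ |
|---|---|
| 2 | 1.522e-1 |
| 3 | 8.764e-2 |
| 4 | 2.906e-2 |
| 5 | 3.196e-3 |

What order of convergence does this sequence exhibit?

2

Consecutive ratios: ‖r_5‖/‖r_4‖ = 3.196e-3/2.906e-2 = 0.109979, ‖r_4‖/‖r_3‖ = 2.906e-2/8.764e-2 = 0.331584.
p ≈ ln(0.109979)/ln(0.331584) = -2.2075/-1.1039 ≈ 2.00.
So the convergence is quadratic (order 2).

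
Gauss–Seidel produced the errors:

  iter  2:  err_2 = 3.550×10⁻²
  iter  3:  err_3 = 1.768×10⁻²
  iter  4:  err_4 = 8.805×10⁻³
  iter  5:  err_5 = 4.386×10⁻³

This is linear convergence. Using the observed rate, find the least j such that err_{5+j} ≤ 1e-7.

16

Rate ρ ≈ err_5/err_4 = 4.386×10⁻³/8.805×10⁻³ = 0.4981.
After j more steps, err_{5+j} ≈ 4.386×10⁻³·ρ^j; need ρ^j ≤ 1e-7/4.386×10⁻³ = 2.27998e-05.
j ≥ ln(2.27998e-05)/ln(0.4981) = -10.6888/-0.69695 = 15.337.
So 16 more iterations are needed.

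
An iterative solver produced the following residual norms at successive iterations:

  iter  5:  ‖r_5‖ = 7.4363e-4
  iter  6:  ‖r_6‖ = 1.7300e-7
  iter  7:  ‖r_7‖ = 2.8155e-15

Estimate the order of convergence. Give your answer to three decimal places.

2.144

p ≈ ln(‖r_7‖/‖r_6‖) / ln(‖r_6‖/‖r_5‖)
  = ln(2.8155e-15/1.7300e-7) / ln(1.7300e-7/7.4363e-4)
  = ln(1.62746e-08) / ln(0.000232643)
  = -17.933660 / -8.366005 ≈ 2.143635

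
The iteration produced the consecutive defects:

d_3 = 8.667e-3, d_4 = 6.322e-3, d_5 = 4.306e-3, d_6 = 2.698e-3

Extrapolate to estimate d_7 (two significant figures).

First estimate the order: p ≈ ln(d_6/d_5) / ln(d_5/d_4) = ln(2.698e-3/4.306e-3)/ln(4.306e-3/6.322e-3) = ln(0.626568)/ln(0.681114) ≈ 1.2174.
Then d_7 ≈ d_6·(d_6/d_5)^p = 2.698e-3·(0.626568)^1.2174 = 2.698e-3·0.566017 ≈ 0.001527.

1.5e-3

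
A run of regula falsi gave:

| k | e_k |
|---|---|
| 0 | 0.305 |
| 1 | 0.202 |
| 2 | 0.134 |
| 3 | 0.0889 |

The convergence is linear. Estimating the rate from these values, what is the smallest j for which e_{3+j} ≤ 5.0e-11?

Rate ρ ≈ e_3/e_2 = 0.0889/0.134 = 0.6634.
After j more steps, e_{3+j} ≈ 0.0889·ρ^j; need ρ^j ≤ 5.0e-11/0.0889 = 5.6243e-10.
j ≥ ln(5.6243e-10)/ln(0.6634) = -21.2988/-0.41038 = 51.900.
So 52 more iterations are needed.

52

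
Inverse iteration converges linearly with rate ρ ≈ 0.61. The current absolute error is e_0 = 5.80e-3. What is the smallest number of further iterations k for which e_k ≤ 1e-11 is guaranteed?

After k steps, e_k ≈ 5.80e-3·0.61^k.
Need 0.61^k ≤ 1e-11/5.80e-3 = 1.72414e-09.
k ≥ ln(1.72414e-09)/ln(0.61) = -20.1785/-0.49430 = 40.822.
Smallest integer k = 41.

41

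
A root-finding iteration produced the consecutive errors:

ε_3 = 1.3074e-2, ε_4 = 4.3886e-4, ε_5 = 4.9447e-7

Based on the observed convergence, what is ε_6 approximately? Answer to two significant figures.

First estimate the order: p ≈ ln(ε_5/ε_4) / ln(ε_4/ε_3) = ln(4.9447e-7/4.3886e-4)/ln(4.3886e-4/1.3074e-2) = ln(0.00112671)/ln(0.0335674) ≈ 2.0000.
Then ε_6 ≈ ε_5·(ε_5/ε_4)^p = 4.9447e-7·(0.00112671)^2.0000 = 4.9447e-7·1.26948e-06 ≈ 6.277e-13.

6.3e-13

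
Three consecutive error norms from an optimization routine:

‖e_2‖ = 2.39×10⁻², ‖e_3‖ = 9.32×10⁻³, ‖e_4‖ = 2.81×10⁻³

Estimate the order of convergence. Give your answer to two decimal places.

p ≈ ln(‖e_4‖/‖e_3‖) / ln(‖e_3‖/‖e_2‖)
  = ln(2.81×10⁻³/9.32×10⁻³) / ln(9.32×10⁻³/2.39×10⁻²)
  = ln(0.301502) / ln(0.389958)
  = -1.19898 / -0.94172 ≈ 1.27318

1.27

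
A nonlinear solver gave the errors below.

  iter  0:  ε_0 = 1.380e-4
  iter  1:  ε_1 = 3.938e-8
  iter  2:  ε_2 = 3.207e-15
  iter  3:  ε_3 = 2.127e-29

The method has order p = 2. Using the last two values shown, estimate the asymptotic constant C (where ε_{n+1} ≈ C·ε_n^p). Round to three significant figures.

2.07

C ≈ ε_3 / ε_2^2
  = 2.127e-29 / (3.207e-15)^2
  = 2.127e-29 / 1.02848e-29 ≈ 2.0681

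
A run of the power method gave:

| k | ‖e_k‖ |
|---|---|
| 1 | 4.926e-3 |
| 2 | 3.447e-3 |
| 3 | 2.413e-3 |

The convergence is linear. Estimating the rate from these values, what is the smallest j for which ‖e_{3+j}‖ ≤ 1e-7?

29

Rate ρ ≈ ‖e_3‖/‖e_2‖ = 2.413e-3/3.447e-3 = 0.7000.
After j more steps, ‖e_{3+j}‖ ≈ 2.413e-3·ρ^j; need ρ^j ≤ 1e-7/2.413e-3 = 4.14422e-05.
j ≥ ln(4.14422e-05)/ln(0.7000) = -10.0912/-0.35667 = 28.293.
So 29 more iterations are needed.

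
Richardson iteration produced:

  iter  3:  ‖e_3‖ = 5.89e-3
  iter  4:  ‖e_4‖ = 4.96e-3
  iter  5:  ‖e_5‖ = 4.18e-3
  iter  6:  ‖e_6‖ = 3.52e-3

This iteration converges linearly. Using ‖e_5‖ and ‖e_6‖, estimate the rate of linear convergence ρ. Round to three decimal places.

0.842

ρ ≈ ‖e_6‖/‖e_5‖ = 3.52e-3/4.18e-3 = 0.84211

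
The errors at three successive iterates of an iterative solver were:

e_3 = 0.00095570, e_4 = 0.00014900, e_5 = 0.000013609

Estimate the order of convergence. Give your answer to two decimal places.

1.29

p ≈ ln(e_5/e_4) / ln(e_4/e_3)
  = ln(0.000013609/0.00014900) / ln(0.00014900/0.00095570)
  = ln(0.0913356) / ln(0.155907)
  = -2.39321 / -1.85850 ≈ 1.28771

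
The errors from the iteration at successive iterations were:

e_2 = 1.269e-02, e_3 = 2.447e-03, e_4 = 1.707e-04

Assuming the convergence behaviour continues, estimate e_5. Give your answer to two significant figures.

2.3e-6

First estimate the order: p ≈ ln(e_4/e_3) / ln(e_3/e_2) = ln(1.707e-04/2.447e-03)/ln(2.447e-03/1.269e-02) = ln(0.0697589)/ln(0.192829) ≈ 1.6177.
Then e_5 ≈ e_4·(e_4/e_3)^p = 1.707e-04·(0.0697589)^1.6177 = 1.707e-04·0.0134676 ≈ 2.299e-06.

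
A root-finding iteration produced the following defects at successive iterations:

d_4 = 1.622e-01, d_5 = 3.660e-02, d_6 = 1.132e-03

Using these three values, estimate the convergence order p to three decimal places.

p ≈ ln(d_6/d_5) / ln(d_5/d_4)
  = ln(1.132e-03/3.660e-02) / ln(3.660e-02/1.622e-01)
  = ln(0.030929) / ln(0.225647)
  = -3.476061 / -1.488783 ≈ 2.334834

2.335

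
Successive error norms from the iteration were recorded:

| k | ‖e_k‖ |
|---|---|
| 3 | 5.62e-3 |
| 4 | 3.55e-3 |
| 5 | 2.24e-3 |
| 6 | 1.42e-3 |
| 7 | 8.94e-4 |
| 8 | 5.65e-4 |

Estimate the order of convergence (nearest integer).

Consecutive ratios: ‖e_8‖/‖e_7‖ = 5.65e-4/8.94e-4 = 0.631991, ‖e_7‖/‖e_6‖ = 8.94e-4/1.42e-3 = 0.629577.
p ≈ ln(0.631991)/ln(0.629577) = -0.4589/-0.4627 ≈ 0.99.
So the convergence is linear (order 1).

1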